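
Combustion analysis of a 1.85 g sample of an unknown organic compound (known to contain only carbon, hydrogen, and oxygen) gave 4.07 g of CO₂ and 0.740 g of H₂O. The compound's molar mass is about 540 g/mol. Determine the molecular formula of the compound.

mol C = 4.07 g CO₂ ÷ 44.009 g/mol = 0.09248 mol
mol H = 2 × 0.740 g H₂O ÷ 18.015 g/mol = 0.08215 mol
mass O = 1.85 − (1.111 + 0.08281) = 0.6564 g → mol O = 0.6564 ÷ 15.999 = 0.04103 mol
Divide by the smallest (0.04103 mol): C 2.254, H 2.002, O 1.000
Multiplying each by 4 gives whole numbers: C 9.02, H 8.01, O 4.00
Empirical formula: C9H8O4
Empirical-formula mass = 180.16 g/mol; 540 ÷ 180.16 ≈ 3, so the molecular formula is C27H24O12.

C27H24O12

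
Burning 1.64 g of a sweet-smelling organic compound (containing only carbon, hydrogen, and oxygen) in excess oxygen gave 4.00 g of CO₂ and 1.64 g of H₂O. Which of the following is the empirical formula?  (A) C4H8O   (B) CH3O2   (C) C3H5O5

mol C = 4.00 g CO₂ ÷ 44.009 g/mol = 0.09089 mol
mol H = 2 × 1.64 g H₂O ÷ 18.015 g/mol = 0.1821 mol
mass O = 1.64 − (1.092 + 0.1835) = 0.3648 g → mol O = 0.3648 ÷ 15.999 = 0.02280 mol
Divide by the smallest (0.02280 mol): C 3.986, H 7.985, O 1.000

(A) C4H8O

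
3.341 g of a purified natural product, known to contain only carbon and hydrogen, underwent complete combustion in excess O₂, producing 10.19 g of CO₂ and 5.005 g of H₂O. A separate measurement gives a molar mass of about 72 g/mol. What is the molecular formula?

mol C = 10.19 g CO₂ ÷ 44.009 g/mol = 0.23154 mol
mol H = 2 × 5.005 g H₂O ÷ 18.015 g/mol = 0.55565 mol
Divide by the smallest (0.23154 mol): C 1.000, H 2.400
Multiplying each by 5 gives whole numbers: C 5.00, H 12.00
Empirical formula: C5H12
Empirical-formula mass = 72.15 g/mol; 72 ÷ 72.15 ≈ 1, so the molecular formula is C5H12.

C5H12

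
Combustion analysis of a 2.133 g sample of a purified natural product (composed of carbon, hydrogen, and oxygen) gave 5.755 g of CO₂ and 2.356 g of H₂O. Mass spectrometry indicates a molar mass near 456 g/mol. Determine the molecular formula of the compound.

C28H56O4

mol C = 5.755 g CO₂ ÷ 44.009 g/mol = 0.13077 mol
mol H = 2 × 2.356 g H₂O ÷ 18.015 g/mol = 0.26156 mol
mass O = 2.133 − (1.5707 + 0.26365) = 0.29868 g → mol O = 0.29868 ÷ 15.999 = 0.018669 mol
Divide by the smallest (0.018669 mol): C 7.005, H 14.010, O 1.000
Empirical formula: C7H14O
Empirical-formula mass = 114.19 g/mol; 456 ÷ 114.19 ≈ 4, so the molecular formula is C28H56O4.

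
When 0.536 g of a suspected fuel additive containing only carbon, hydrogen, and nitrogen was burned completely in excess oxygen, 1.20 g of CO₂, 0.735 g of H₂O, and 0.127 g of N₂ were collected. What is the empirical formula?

mol C = 1.20 g CO₂ ÷ 44.009 g/mol = 0.02727 mol
mol H = 2 × 0.735 g H₂O ÷ 18.015 g/mol = 0.08160 mol
mol N = 2 × 0.127 g N₂ ÷ 28.014 g/mol = 0.009067 mol
Divide by the smallest (0.009067 mol): C 3.007, H 9.000, N 1.000

C3H9N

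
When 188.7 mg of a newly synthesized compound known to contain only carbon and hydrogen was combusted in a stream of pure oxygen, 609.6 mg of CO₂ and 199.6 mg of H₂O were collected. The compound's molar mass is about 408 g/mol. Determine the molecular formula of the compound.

mol C = 0.6096 g CO₂ ÷ 44.009 g/mol = 0.013852 mol
mol H = 2 × 0.1996 g H₂O ÷ 18.015 g/mol = 0.022159 mol
Divide by the smallest (0.013852 mol): C 1.000, H 1.600
Multiplying each by 5 gives whole numbers: C 5.00, H 8.00
Empirical formula: C5H8
Empirical-formula mass = 68.12 g/mol; 408 ÷ 68.12 ≈ 6, so the molecular formula is C30H48.

C30H48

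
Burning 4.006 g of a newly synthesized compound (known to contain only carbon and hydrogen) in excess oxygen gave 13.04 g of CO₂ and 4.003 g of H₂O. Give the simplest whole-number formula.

C2H3

mol C = 13.04 g CO₂ ÷ 44.009 g/mol = 0.29630 mol
mol H = 2 × 4.003 g H₂O ÷ 18.015 g/mol = 0.44441 mol
Divide by the smallest (0.29630 mol): C 1.000, H 1.500
Multiplying each by 2 gives whole numbers: C 2.00, H 3.00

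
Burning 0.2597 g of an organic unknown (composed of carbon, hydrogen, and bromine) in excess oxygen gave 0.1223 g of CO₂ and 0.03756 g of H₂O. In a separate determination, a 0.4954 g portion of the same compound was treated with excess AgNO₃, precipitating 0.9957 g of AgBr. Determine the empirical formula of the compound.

C2H3Br2

mol C = 0.1223 g CO₂ ÷ 44.009 g/mol = 0.0027790 mol
mol H = 2 × 0.03756 g H₂O ÷ 18.015 g/mol = 0.0041699 mol
From the AgBr data: mol Br per gram of compound = (0.9957 ÷ 187.772) ÷ 0.4954 = 0.010704 mol/g, so in the 0.2597 g combustion sample mol Br = 0.0027798 mol
Divide by the smallest (0.0027790 mol): C 1.000, H 1.501, Br 1.000
Multiplying each by 2 gives whole numbers: C 2.00, H 3.00, Br 2.00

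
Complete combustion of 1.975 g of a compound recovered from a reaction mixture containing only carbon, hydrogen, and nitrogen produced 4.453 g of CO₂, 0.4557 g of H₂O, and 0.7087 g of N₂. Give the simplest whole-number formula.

mol C = 4.453 g CO₂ ÷ 44.009 g/mol = 0.10118 mol
mol H = 2 × 0.4557 g H₂O ÷ 18.015 g/mol = 0.050591 mol
mol N = 2 × 0.7087 g N₂ ÷ 28.014 g/mol = 0.050596 mol
Divide by the smallest (0.050591 mol): C 2.000, H 1.000, N 1.000

C2HN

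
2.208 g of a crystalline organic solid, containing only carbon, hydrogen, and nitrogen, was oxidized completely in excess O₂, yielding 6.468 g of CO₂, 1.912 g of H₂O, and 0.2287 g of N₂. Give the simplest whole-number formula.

C9H13N

mol C = 6.468 g CO₂ ÷ 44.009 g/mol = 0.14697 mol
mol H = 2 × 1.912 g H₂O ÷ 18.015 g/mol = 0.21227 mol
mol N = 2 × 0.2287 g N₂ ÷ 28.014 g/mol = 0.016328 mol
Divide by the smallest (0.016328 mol): C 9.001, H 13.001, N 1.000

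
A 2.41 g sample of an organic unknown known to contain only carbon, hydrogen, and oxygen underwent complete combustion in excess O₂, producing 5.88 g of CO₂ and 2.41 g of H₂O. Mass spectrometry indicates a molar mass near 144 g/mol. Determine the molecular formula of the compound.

mol C = 5.88 g CO₂ ÷ 44.009 g/mol = 0.1336 mol
mol H = 2 × 2.41 g H₂O ÷ 18.015 g/mol = 0.2676 mol
mass O = 2.41 − (1.605 + 0.2697) = 0.5355 g → mol O = 0.5355 ÷ 15.999 = 0.03347 mol
Divide by the smallest (0.03347 mol): C 3.992, H 7.993, O 1.000
Empirical formula: C4H8O
Empirical-formula mass = 72.11 g/mol; 144 ÷ 72.11 ≈ 2, so the molecular formula is C8H16O2.

C8H16O2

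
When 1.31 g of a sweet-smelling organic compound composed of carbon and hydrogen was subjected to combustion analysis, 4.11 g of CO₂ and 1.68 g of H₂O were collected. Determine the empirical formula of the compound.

mol C = 4.11 g CO₂ ÷ 44.009 g/mol = 0.09339 mol
mol H = 2 × 1.68 g H₂O ÷ 18.015 g/mol = 0.1865 mol
Divide by the smallest (0.09339 mol): C 1.000, H 1.997

CH2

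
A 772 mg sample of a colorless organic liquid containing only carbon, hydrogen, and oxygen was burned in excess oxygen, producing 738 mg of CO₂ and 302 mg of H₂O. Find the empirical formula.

mol C = 0.738 g CO₂ ÷ 44.009 g/mol = 0.01677 mol
mol H = 2 × 0.302 g H₂O ÷ 18.015 g/mol = 0.03353 mol
mass O = 0.772 − (0.2014 + 0.03380) = 0.5368 g → mol O = 0.5368 ÷ 15.999 = 0.03355 mol
Divide by the smallest (0.01677 mol): C 1.000, H 1.999, O 2.001

CH2O2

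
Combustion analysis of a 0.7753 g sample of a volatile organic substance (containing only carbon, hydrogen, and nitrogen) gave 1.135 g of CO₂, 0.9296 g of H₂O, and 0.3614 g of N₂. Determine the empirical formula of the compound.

CH4N

mol C = 1.135 g CO₂ ÷ 44.009 g/mol = 0.025790 mol
mol H = 2 × 0.9296 g H₂O ÷ 18.015 g/mol = 0.10320 mol
mol N = 2 × 0.3614 g N₂ ÷ 28.014 g/mol = 0.025801 mol
Divide by the smallest (0.025790 mol): C 1.000, H 4.002, N 1.000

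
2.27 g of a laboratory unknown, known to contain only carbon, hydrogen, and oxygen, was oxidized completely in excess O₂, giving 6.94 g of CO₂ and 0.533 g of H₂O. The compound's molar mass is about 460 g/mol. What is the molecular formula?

mol C = 6.94 g CO₂ ÷ 44.009 g/mol = 0.1577 mol
mol H = 2 × 0.533 g H₂O ÷ 18.015 g/mol = 0.05917 mol
mass O = 2.27 − (1.894 + 0.05965) = 0.3163 g → mol O = 0.3163 ÷ 15.999 = 0.01977 mol
Divide by the smallest (0.01977 mol): C 7.977, H 2.993, O 1.000
Empirical formula: C8H3O
Empirical-formula mass = 115.11 g/mol; 460 ÷ 115.11 ≈ 4, so the molecular formula is C32H12O4.

C32H12O4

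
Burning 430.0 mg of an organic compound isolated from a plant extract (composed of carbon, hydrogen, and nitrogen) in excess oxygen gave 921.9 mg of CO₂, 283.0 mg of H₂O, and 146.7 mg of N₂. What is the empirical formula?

mol C = 0.9219 g CO₂ ÷ 44.009 g/mol = 0.020948 mol
mol H = 2 × 0.2830 g H₂O ÷ 18.015 g/mol = 0.031418 mol
mol N = 2 × 0.1467 g N₂ ÷ 28.014 g/mol = 0.010473 mol
Divide by the smallest (0.010473 mol): C 2.000, H 3.000, N 1.000

C2H3N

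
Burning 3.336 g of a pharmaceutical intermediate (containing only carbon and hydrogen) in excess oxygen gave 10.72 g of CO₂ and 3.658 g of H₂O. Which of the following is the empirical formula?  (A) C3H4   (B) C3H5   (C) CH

(B) C3H5

mol C = 10.72 g CO₂ ÷ 44.009 g/mol = 0.24359 mol
mol H = 2 × 3.658 g H₂O ÷ 18.015 g/mol = 0.40611 mol
Divide by the smallest (0.24359 mol): C 1.000, H 1.667
Multiplying each by 3 gives whole numbers: C 3.00, H 5.00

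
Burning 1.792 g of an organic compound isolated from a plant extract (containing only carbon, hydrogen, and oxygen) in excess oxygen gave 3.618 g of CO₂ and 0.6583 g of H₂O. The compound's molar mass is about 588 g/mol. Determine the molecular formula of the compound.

mol C = 3.618 g CO₂ ÷ 44.009 g/mol = 0.082210 mol
mol H = 2 × 0.6583 g H₂O ÷ 18.015 g/mol = 0.073084 mol
mass O = 1.792 − (0.98743 + 0.073668) = 0.73090 g → mol O = 0.73090 ÷ 15.999 = 0.045684 mol
Divide by the smallest (0.045684 mol): C 1.800, H 1.600, O 1.000
Multiplying each by 5 gives whole numbers: C 9.00, H 8.00, O 5.00
Empirical formula: C9H8O5
Empirical-formula mass = 196.16 g/mol; 588 ÷ 196.16 ≈ 3, so the molecular formula is C27H24O15.

C27H24O15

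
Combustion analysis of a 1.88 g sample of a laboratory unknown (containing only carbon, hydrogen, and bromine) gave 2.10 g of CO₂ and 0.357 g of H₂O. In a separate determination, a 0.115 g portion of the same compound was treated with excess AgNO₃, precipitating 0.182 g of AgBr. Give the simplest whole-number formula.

mol C = 2.10 g CO₂ ÷ 44.009 g/mol = 0.04772 mol
mol H = 2 × 0.357 g H₂O ÷ 18.015 g/mol = 0.03963 mol
From the AgBr data: mol Br per gram of compound = (0.182 ÷ 187.772) ÷ 0.115 = 0.008428 mol/g, so in the 1.88 g combustion sample mol Br = 0.01585 mol
Divide by the smallest (0.01585 mol): C 3.011, H 2.501, Br 1.000
Multiplying each by 2 gives whole numbers: C 6.02, H 5.00, Br 2.00

C6H5Br2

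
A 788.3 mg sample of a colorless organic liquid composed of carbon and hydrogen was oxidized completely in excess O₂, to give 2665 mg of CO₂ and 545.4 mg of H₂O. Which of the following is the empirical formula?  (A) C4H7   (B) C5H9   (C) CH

mol C = 2.665 g CO₂ ÷ 44.009 g/mol = 0.060556 mol
mol H = 2 × 0.5454 g H₂O ÷ 18.015 g/mol = 0.060550 mol
Divide by the smallest (0.060550 mol): C 1.000, H 1.000

(C) CH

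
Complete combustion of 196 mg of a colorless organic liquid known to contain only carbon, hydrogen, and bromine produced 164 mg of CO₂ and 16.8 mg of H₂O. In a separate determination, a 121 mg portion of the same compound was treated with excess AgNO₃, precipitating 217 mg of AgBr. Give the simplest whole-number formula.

mol C = 0.164 g CO₂ ÷ 44.009 g/mol = 0.003727 mol
mol H = 2 × 0.0168 g H₂O ÷ 18.015 g/mol = 0.001865 mol
From the AgBr data: mol Br per gram of compound = (0.217 ÷ 187.772) ÷ 0.121 = 0.009551 mol/g, so in the 0.196 g combustion sample mol Br = 0.001872 mol
Divide by the smallest (0.001865 mol): C 1.998, H 1.000, Br 1.004

C2HBr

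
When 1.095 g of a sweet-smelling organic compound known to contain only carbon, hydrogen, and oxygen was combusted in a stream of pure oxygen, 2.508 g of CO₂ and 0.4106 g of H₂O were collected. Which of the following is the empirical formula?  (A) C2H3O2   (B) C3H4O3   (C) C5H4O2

mol C = 2.508 g CO₂ ÷ 44.009 g/mol = 0.056988 mol
mol H = 2 × 0.4106 g H₂O ÷ 18.015 g/mol = 0.045584 mol
mass O = 1.095 − (0.68449 + 0.045949) = 0.36456 g → mol O = 0.36456 ÷ 15.999 = 0.022787 mol
Divide by the smallest (0.022787 mol): C 2.501, H 2.000, O 1.000
Multiplying each by 2 gives whole numbers: C 5.00, H 4.00, O 2.00

(C) C5H4O2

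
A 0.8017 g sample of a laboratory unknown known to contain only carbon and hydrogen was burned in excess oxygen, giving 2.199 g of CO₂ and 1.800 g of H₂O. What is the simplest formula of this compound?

mol C = 2.199 g CO₂ ÷ 44.009 g/mol = 0.049967 mol
mol H = 2 × 1.800 g H₂O ÷ 18.015 g/mol = 0.19983 mol
Divide by the smallest (0.049967 mol): C 1.000, H 3.999

CH4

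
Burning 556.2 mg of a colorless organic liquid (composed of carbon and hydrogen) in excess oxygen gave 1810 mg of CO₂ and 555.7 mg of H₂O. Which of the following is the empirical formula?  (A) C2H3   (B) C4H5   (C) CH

mol C = 1.810 g CO₂ ÷ 44.009 g/mol = 0.041128 mol
mol H = 2 × 0.5557 g H₂O ÷ 18.015 g/mol = 0.061693 mol
Divide by the smallest (0.041128 mol): C 1.000, H 1.500
Multiplying each by 2 gives whole numbers: C 2.00, H 3.00

(A) C2H3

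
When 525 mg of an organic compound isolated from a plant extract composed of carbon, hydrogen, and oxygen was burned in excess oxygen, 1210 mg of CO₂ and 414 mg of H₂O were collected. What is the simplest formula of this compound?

mol C = 1.21 g CO₂ ÷ 44.009 g/mol = 0.02749 mol
mol H = 2 × 0.414 g H₂O ÷ 18.015 g/mol = 0.04596 mol
mass O = 0.525 − (0.3302 + 0.04633) = 0.1484 g → mol O = 0.1484 ÷ 15.999 = 0.009278 mol
Divide by the smallest (0.009278 mol): C 2.963, H 4.954, O 1.000

C3H5O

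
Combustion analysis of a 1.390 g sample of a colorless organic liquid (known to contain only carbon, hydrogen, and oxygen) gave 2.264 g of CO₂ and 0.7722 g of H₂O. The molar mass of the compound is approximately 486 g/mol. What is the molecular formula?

C18H30O15

mol C = 2.264 g CO₂ ÷ 44.009 g/mol = 0.051444 mol
mol H = 2 × 0.7722 g H₂O ÷ 18.015 g/mol = 0.085729 mol
mass O = 1.390 − (0.61789 + 0.086414) = 0.68569 g → mol O = 0.68569 ÷ 15.999 = 0.042858 mol
Divide by the smallest (0.042858 mol): C 1.200, H 2.000, O 1.000
Multiplying each by 5 gives whole numbers: C 6.00, H 10.00, O 5.00
Empirical formula: C6H10O5
Empirical-formula mass = 162.14 g/mol; 486 ÷ 162.14 ≈ 3, so the molecular formula is C18H30O15.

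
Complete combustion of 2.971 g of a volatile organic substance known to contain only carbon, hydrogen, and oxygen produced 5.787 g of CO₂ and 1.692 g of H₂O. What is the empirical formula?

mol C = 5.787 g CO₂ ÷ 44.009 g/mol = 0.13150 mol
mol H = 2 × 1.692 g H₂O ÷ 18.015 g/mol = 0.18784 mol
mass O = 2.971 − (1.5794 + 0.18935) = 1.2023 g → mol O = 1.2023 ÷ 15.999 = 0.075146 mol
Divide by the smallest (0.075146 mol): C 1.750, H 2.500, O 1.000
Multiplying each by 4 gives whole numbers: C 7.00, H 10.00, O 4.00

C7H10O4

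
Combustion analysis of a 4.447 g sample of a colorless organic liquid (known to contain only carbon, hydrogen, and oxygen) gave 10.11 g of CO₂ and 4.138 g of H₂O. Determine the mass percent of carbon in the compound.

62.05%

mol C = 10.11 g CO₂ ÷ 44.009 g/mol = 0.22973 mol
mol H = 2 × 4.138 g H₂O ÷ 18.015 g/mol = 0.45939 mol
mass O = 4.447 − (2.7592 + 0.46307) = 1.2247 g → mol O = 1.2247 ÷ 15.999 = 0.076548 mol
mass % C = 2.7592 g ÷ 4.447 g × 100%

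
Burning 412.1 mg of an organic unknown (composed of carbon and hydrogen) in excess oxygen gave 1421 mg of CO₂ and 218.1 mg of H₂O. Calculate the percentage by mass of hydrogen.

mol C = 1.421 g CO₂ ÷ 44.009 g/mol = 0.032289 mol
mol H = 2 × 0.2181 g H₂O ÷ 18.015 g/mol = 0.024213 mol
mass % H = 0.024407 g ÷ 0.4121 g × 100%

5.92%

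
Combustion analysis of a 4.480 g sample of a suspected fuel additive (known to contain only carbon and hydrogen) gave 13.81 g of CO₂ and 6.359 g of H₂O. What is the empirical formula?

mol C = 13.81 g CO₂ ÷ 44.009 g/mol = 0.31380 mol
mol H = 2 × 6.359 g H₂O ÷ 18.015 g/mol = 0.70597 mol
Divide by the smallest (0.31380 mol): C 1.000, H 2.250
Multiplying each by 4 gives whole numbers: C 4.00, H 9.00

C4H9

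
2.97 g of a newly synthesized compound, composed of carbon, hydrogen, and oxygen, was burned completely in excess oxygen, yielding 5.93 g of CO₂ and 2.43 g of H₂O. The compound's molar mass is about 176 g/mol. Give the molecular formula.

mol C = 5.93 g CO₂ ÷ 44.009 g/mol = 0.1347 mol
mol H = 2 × 2.43 g H₂O ÷ 18.015 g/mol = 0.2698 mol
mass O = 2.97 − (1.618 + 0.2719) = 1.080 g → mol O = 1.080 ÷ 15.999 = 0.06748 mol
Divide by the smallest (0.06748 mol): C 1.997, H 3.998, O 1.000
Empirical formula: C2H4O
Empirical-formula mass = 44.05 g/mol; 176 ÷ 44.05 ≈ 4, so the molecular formula is C8H16O4.

C8H16O4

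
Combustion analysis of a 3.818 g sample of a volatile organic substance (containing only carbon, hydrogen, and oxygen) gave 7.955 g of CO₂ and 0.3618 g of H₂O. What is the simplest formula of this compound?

mol C = 7.955 g CO₂ ÷ 44.009 g/mol = 0.18076 mol
mol H = 2 × 0.3618 g H₂O ÷ 18.015 g/mol = 0.040167 mol
mass O = 3.818 − (2.1711 + 0.040488) = 1.6064 g → mol O = 1.6064 ÷ 15.999 = 0.10041 mol
Divide by the smallest (0.040167 mol): C 4.500, H 1.000, O 2.500
Multiplying each by 2 gives whole numbers: C 9.00, H 2.00, O 5.00

C9H2O5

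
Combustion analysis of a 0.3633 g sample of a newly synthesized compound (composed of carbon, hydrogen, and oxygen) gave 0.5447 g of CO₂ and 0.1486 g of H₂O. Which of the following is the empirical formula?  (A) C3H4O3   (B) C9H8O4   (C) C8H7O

(A) C3H4O3

mol C = 0.5447 g CO₂ ÷ 44.009 g/mol = 0.012377 mol
mol H = 2 × 0.1486 g H₂O ÷ 18.015 g/mol = 0.016497 mol
mass O = 0.3633 − (0.14866 + 0.016629) = 0.19801 g → mol O = 0.19801 ÷ 15.999 = 0.012376 mol
Divide by the smallest (0.012376 mol): C 1.000, H 1.333, O 1.000
Multiplying each by 3 gives whole numbers: C 3.00, H 4.00, O 3.00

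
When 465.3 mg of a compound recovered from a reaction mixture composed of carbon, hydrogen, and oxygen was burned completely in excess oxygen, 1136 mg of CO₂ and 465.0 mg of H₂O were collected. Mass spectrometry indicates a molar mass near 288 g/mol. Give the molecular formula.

mol C = 1.136 g CO₂ ÷ 44.009 g/mol = 0.025813 mol
mol H = 2 × 0.4650 g H₂O ÷ 18.015 g/mol = 0.051624 mol
mass O = 0.4653 − (0.31004 + 0.052037) = 0.10322 g → mol O = 0.10322 ÷ 15.999 = 0.0064519 mol
Divide by the smallest (0.0064519 mol): C 4.001, H 8.001, O 1.000
Empirical formula: C4H8O
Empirical-formula mass = 72.11 g/mol; 288 ÷ 72.11 ≈ 4, so the molecular formula is C16H32O4.

C16H32O4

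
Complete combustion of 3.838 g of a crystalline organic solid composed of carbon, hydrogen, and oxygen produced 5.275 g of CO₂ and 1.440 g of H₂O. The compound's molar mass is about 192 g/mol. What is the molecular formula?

mol C = 5.275 g CO₂ ÷ 44.009 g/mol = 0.11986 mol
mol H = 2 × 1.440 g H₂O ÷ 18.015 g/mol = 0.15987 mol
mass O = 3.838 − (1.4397 + 0.16115) = 2.2372 g → mol O = 2.2372 ÷ 15.999 = 0.13983 mol
Divide by the smallest (0.11986 mol): C 1.000, H 1.334, O 1.167
Multiplying each by 6 gives whole numbers: C 6.00, H 8.00, O 7.00
Empirical formula: C6H8O7
Empirical-formula mass = 192.12 g/mol; 192 ÷ 192.12 ≈ 1, so the molecular formula is C6H8O7.

C6H8O7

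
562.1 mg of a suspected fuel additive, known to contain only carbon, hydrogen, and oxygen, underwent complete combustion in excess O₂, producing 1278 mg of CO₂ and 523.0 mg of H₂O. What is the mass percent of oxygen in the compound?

27.54%

mol C = 1.278 g CO₂ ÷ 44.009 g/mol = 0.029040 mol
mol H = 2 × 0.5230 g H₂O ÷ 18.015 g/mol = 0.058063 mol
mass O = 0.5621 − (0.34879 + 0.058527) = 0.15478 g → mol O = 0.15478 ÷ 15.999 = 0.0096743 mol
mass % O = 0.15478 g ÷ 0.5621 g × 100%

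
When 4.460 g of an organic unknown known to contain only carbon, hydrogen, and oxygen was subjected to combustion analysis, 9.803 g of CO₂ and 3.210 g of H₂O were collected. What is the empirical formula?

C5H8O2

mol C = 9.803 g CO₂ ÷ 44.009 g/mol = 0.22275 mol
mol H = 2 × 3.210 g H₂O ÷ 18.015 g/mol = 0.35637 mol
mass O = 4.460 − (2.6754 + 0.35922) = 1.4253 g → mol O = 1.4253 ÷ 15.999 = 0.089089 mol
Divide by the smallest (0.089089 mol): C 2.500, H 4.000, O 1.000
Multiplying each by 2 gives whole numbers: C 5.00, H 8.00, O 2.00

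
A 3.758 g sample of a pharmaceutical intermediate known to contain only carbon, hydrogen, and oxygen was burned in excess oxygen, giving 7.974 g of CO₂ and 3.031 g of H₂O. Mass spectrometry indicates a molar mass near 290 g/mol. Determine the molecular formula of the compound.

mol C = 7.974 g CO₂ ÷ 44.009 g/mol = 0.18119 mol
mol H = 2 × 3.031 g H₂O ÷ 18.015 g/mol = 0.33650 mol
mass O = 3.758 − (2.1763 + 0.33919) = 1.2425 g → mol O = 1.2425 ÷ 15.999 = 0.077663 mol
Divide by the smallest (0.077663 mol): C 2.333, H 4.333, O 1.000
Multiplying each by 3 gives whole numbers: C 7.00, H 13.00, O 3.00
Empirical formula: C7H13O3
Empirical-formula mass = 145.18 g/mol; 290 ÷ 145.18 ≈ 2, so the molecular formula is C14H26O6.

C14H26O6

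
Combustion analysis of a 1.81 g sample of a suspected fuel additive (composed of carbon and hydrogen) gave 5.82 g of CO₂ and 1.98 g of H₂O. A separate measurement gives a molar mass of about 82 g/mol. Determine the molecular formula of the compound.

mol C = 5.82 g CO₂ ÷ 44.009 g/mol = 0.1322 mol
mol H = 2 × 1.98 g H₂O ÷ 18.015 g/mol = 0.2198 mol
Divide by the smallest (0.1322 mol): C 1.000, H 1.662
Multiplying each by 3 gives whole numbers: C 3.00, H 4.99
Empirical formula: C3H5
Empirical-formula mass = 41.07 g/mol; 82 ÷ 41.07 ≈ 2, so the molecular formula is C6H10.

C6H10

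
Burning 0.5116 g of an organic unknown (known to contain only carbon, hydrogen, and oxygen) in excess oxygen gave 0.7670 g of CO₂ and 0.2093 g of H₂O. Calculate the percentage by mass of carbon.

40.92%

mol C = 0.7670 g CO₂ ÷ 44.009 g/mol = 0.017428 mol
mol H = 2 × 0.2093 g H₂O ÷ 18.015 g/mol = 0.023236 mol
mass O = 0.5116 − (0.20933 + 0.023422) = 0.27885 g → mol O = 0.27885 ÷ 15.999 = 0.017429 mol
mass % C = 0.20933 g ÷ 0.5116 g × 100%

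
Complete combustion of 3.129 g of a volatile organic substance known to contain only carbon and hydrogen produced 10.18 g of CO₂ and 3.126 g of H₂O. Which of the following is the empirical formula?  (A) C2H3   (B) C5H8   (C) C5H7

(A) C2H3

mol C = 10.18 g CO₂ ÷ 44.009 g/mol = 0.23132 mol
mol H = 2 × 3.126 g H₂O ÷ 18.015 g/mol = 0.34704 mol
Divide by the smallest (0.23132 mol): C 1.000, H 1.500
Multiplying each by 2 gives whole numbers: C 2.00, H 3.00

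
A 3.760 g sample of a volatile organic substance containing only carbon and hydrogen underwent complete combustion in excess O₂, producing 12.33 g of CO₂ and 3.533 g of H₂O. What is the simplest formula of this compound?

mol C = 12.33 g CO₂ ÷ 44.009 g/mol = 0.28017 mol
mol H = 2 × 3.533 g H₂O ÷ 18.015 g/mol = 0.39223 mol
Divide by the smallest (0.28017 mol): C 1.000, H 1.400
Multiplying each by 5 gives whole numbers: C 5.00, H 7.00

C5H7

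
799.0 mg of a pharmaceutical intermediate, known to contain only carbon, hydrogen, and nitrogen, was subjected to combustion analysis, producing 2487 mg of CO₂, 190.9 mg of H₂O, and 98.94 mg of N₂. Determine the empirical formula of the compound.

mol C = 2.487 g CO₂ ÷ 44.009 g/mol = 0.056511 mol
mol H = 2 × 0.1909 g H₂O ÷ 18.015 g/mol = 0.021193 mol
mol N = 2 × 0.09894 g N₂ ÷ 28.014 g/mol = 0.0070636 mol
Divide by the smallest (0.0070636 mol): C 8.000, H 3.000, N 1.000

C8H3N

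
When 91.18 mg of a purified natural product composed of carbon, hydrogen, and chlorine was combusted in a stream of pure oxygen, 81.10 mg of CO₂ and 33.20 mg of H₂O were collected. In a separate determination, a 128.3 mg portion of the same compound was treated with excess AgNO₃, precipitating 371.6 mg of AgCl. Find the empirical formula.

mol C = 0.08110 g CO₂ ÷ 44.009 g/mol = 0.0018428 mol
mol H = 2 × 0.03320 g H₂O ÷ 18.015 g/mol = 0.0036858 mol
From the AgCl data: mol Cl per gram of compound = (0.3716 ÷ 143.318) ÷ 0.1283 = 0.020209 mol/g, so in the 0.09118 g combustion sample mol Cl = 0.0018427 mol
Divide by the smallest (0.0018427 mol): C 1.000, H 2.000, Cl 1.000

CH2Cl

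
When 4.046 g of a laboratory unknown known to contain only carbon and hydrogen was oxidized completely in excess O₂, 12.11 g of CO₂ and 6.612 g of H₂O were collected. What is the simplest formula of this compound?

C3H8

mol C = 12.11 g CO₂ ÷ 44.009 g/mol = 0.27517 mol
mol H = 2 × 6.612 g H₂O ÷ 18.015 g/mol = 0.73405 mol
Divide by the smallest (0.27517 mol): C 1.000, H 2.668
Multiplying each by 3 gives whole numbers: C 3.00, H 8.00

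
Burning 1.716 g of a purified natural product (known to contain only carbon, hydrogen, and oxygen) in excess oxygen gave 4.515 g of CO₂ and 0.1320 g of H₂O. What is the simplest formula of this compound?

C7HO2

mol C = 4.515 g CO₂ ÷ 44.009 g/mol = 0.10259 mol
mol H = 2 × 0.1320 g H₂O ÷ 18.015 g/mol = 0.014654 mol
mass O = 1.716 − (1.2322 + 0.014772) = 0.46899 g → mol O = 0.46899 ÷ 15.999 = 0.029314 mol
Divide by the smallest (0.014654 mol): C 7.001, H 1.000, O 2.000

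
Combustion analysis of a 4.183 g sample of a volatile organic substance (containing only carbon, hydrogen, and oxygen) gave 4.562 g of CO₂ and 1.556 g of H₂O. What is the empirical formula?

C3H5O5

mol C = 4.562 g CO₂ ÷ 44.009 g/mol = 0.10366 mol
mol H = 2 × 1.556 g H₂O ÷ 18.015 g/mol = 0.17274 mol
mass O = 4.183 − (1.2451 + 0.17413) = 2.7638 g → mol O = 2.7638 ÷ 15.999 = 0.17275 mol
Divide by the smallest (0.10366 mol): C 1.000, H 1.666, O 1.666
Multiplying each by 3 gives whole numbers: C 3.00, H 5.00, O 5.00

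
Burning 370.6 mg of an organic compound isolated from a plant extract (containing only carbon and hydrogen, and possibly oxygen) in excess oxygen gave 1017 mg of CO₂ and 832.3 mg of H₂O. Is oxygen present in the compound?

mol C = 1.017 g CO₂ ÷ 44.009 g/mol = 0.023109 mol
mol H = 2 × 0.8323 g H₂O ÷ 18.015 g/mol = 0.092401 mol
C and H together account for 0.37070 g — essentially the entire 0.3706 g sample — so the compound contains no oxygen.

no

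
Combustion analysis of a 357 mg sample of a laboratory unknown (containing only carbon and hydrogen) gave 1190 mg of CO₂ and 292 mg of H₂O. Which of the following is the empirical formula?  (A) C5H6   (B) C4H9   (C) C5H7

mol C = 1.19 g CO₂ ÷ 44.009 g/mol = 0.02704 mol
mol H = 2 × 0.292 g H₂O ÷ 18.015 g/mol = 0.03242 mol
Divide by the smallest (0.02704 mol): C 1.000, H 1.199
Multiplying each by 5 gives whole numbers: C 5.00, H 5.99

(A) C5H6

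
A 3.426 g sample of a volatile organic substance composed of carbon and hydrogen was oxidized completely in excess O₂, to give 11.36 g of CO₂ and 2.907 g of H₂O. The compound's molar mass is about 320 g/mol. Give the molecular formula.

mol C = 11.36 g CO₂ ÷ 44.009 g/mol = 0.25813 mol
mol H = 2 × 2.907 g H₂O ÷ 18.015 g/mol = 0.32273 mol
Divide by the smallest (0.25813 mol): C 1.000, H 1.250
Multiplying each by 4 gives whole numbers: C 4.00, H 5.00
Empirical formula: C4H5
Empirical-formula mass = 53.08 g/mol; 320 ÷ 53.08 ≈ 6, so the molecular formula is C24H30.

C24H30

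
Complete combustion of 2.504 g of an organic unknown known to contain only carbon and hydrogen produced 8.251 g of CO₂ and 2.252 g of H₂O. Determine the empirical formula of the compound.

C3H4

mol C = 8.251 g CO₂ ÷ 44.009 g/mol = 0.18748 mol
mol H = 2 × 2.252 g H₂O ÷ 18.015 g/mol = 0.25001 mol
Divide by the smallest (0.18748 mol): C 1.000, H 1.334
Multiplying each by 3 gives whole numbers: C 3.00, H 4.00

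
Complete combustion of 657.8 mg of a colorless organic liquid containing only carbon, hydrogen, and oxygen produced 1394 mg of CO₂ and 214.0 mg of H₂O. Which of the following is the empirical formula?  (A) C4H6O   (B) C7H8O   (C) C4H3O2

(C) C4H3O2

mol C = 1.394 g CO₂ ÷ 44.009 g/mol = 0.031675 mol
mol H = 2 × 0.2140 g H₂O ÷ 18.015 g/mol = 0.023758 mol
mass O = 0.6578 − (0.38045 + 0.023948) = 0.25340 g → mol O = 0.25340 ÷ 15.999 = 0.015838 mol
Divide by the smallest (0.015838 mol): C 2.000, H 1.500, O 1.000
Multiplying each by 2 gives whole numbers: C 4.00, H 3.00, O 2.00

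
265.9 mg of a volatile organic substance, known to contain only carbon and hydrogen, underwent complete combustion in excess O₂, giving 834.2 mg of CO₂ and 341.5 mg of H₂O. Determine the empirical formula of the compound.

CH2

mol C = 0.8342 g CO₂ ÷ 44.009 g/mol = 0.018955 mol
mol H = 2 × 0.3415 g H₂O ÷ 18.015 g/mol = 0.037913 mol
Divide by the smallest (0.018955 mol): C 1.000, H 2.000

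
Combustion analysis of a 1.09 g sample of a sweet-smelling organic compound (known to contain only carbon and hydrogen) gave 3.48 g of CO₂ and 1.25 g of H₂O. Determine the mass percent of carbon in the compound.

87.1%

mol C = 3.48 g CO₂ ÷ 44.009 g/mol = 0.07907 mol
mol H = 2 × 1.25 g H₂O ÷ 18.015 g/mol = 0.1388 mol
mass % C = 0.9498 g ÷ 1.09 g × 100%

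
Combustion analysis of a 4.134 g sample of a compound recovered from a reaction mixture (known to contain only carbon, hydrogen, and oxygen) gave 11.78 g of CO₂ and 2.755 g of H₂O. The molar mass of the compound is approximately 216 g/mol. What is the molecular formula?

mol C = 11.78 g CO₂ ÷ 44.009 g/mol = 0.26767 mol
mol H = 2 × 2.755 g H₂O ÷ 18.015 g/mol = 0.30586 mol
mass O = 4.134 − (3.2150 + 0.30830) = 0.61068 g → mol O = 0.61068 ÷ 15.999 = 0.038170 mol
Divide by the smallest (0.038170 mol): C 7.013, H 8.013, O 1.000
Empirical formula: C7H8O
Empirical-formula mass = 108.14 g/mol; 216 ÷ 108.14 ≈ 2, so the molecular formula is C14H16O2.

C14H16O2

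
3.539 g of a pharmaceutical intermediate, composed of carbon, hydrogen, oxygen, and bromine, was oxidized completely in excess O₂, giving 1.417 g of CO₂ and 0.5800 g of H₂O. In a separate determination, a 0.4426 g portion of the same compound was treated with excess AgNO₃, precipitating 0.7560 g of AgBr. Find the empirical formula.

CH2BrO

mol C = 1.417 g CO₂ ÷ 44.009 g/mol = 0.032198 mol
mol H = 2 × 0.5800 g H₂O ÷ 18.015 g/mol = 0.064391 mol
From the AgBr data: mol Br per gram of compound = (0.7560 ÷ 187.772) ÷ 0.4426 = 0.0090966 mol/g, so in the 3.539 g combustion sample mol Br = 0.032193 mol
mass O = 3.539 − (0.38673 + 0.064906 + 2.5723) = 0.51502 g → mol O = 0.51502 ÷ 15.999 = 0.032191 mol
Divide by the smallest (0.032191 mol): C 1.000, H 2.000, Br 1.000, O 1.000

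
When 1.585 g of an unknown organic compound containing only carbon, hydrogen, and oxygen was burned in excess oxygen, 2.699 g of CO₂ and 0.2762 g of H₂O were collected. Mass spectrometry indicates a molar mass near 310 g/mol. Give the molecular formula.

C12H6O10

mol C = 2.699 g CO₂ ÷ 44.009 g/mol = 0.061328 mol
mol H = 2 × 0.2762 g H₂O ÷ 18.015 g/mol = 0.030663 mol
mass O = 1.585 − (0.73661 + 0.030909) = 0.81748 g → mol O = 0.81748 ÷ 15.999 = 0.051095 mol
Divide by the smallest (0.030663 mol): C 2.000, H 1.000, O 1.666
Multiplying each by 3 gives whole numbers: C 6.00, H 3.00, O 5.00
Empirical formula: C6H3O5
Empirical-formula mass = 155.09 g/mol; 310 ÷ 155.09 ≈ 2, so the molecular formula is C12H6O10.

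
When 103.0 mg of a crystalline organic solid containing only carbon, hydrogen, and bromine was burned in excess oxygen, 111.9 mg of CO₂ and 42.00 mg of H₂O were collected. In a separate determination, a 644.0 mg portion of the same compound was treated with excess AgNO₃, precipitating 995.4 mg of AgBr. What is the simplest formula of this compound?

C6H11Br2

mol C = 0.1119 g CO₂ ÷ 44.009 g/mol = 0.0025427 mol
mol H = 2 × 0.04200 g H₂O ÷ 18.015 g/mol = 0.0046628 mol
From the AgBr data: mol Br per gram of compound = (0.9954 ÷ 187.772) ÷ 0.6440 = 0.0082315 mol/g, so in the 0.1030 g combustion sample mol Br = 0.00084785 mol
Divide by the smallest (0.00084785 mol): C 2.999, H 5.500, Br 1.000
Multiplying each by 2 gives whole numbers: C 6.00, H 11.00, Br 2.00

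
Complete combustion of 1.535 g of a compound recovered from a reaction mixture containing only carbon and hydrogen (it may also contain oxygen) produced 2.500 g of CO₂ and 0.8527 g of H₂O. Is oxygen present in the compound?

yes

mol C = 2.500 g CO₂ ÷ 44.009 g/mol = 0.056807 mol
mol H = 2 × 0.8527 g H₂O ÷ 18.015 g/mol = 0.094666 mol
C and H account for only 0.77773 g of the 1.535 g sample; the remaining 0.75727 g must be oxygen.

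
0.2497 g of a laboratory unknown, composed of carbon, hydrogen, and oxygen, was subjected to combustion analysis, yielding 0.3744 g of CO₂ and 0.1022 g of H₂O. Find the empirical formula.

mol C = 0.3744 g CO₂ ÷ 44.009 g/mol = 0.0085074 mol
mol H = 2 × 0.1022 g H₂O ÷ 18.015 g/mol = 0.011346 mol
mass O = 0.2497 − (0.10218 + 0.011437) = 0.13608 g → mol O = 0.13608 ÷ 15.999 = 0.0085056 mol
Divide by the smallest (0.0085056 mol): C 1.000, H 1.334, O 1.000
Multiplying each by 3 gives whole numbers: C 3.00, H 4.00, O 3.00

C3H4O3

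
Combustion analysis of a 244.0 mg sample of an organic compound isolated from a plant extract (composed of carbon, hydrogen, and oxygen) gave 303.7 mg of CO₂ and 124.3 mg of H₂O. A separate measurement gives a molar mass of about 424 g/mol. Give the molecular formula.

mol C = 0.3037 g CO₂ ÷ 44.009 g/mol = 0.0069009 mol
mol H = 2 × 0.1243 g H₂O ÷ 18.015 g/mol = 0.013800 mol
mass O = 0.2440 − (0.082886 + 0.013910) = 0.14720 g → mol O = 0.14720 ÷ 15.999 = 0.0092008 mol
Divide by the smallest (0.0069009 mol): C 1.000, H 2.000, O 1.333
Multiplying each by 3 gives whole numbers: C 3.00, H 6.00, O 4.00
Empirical formula: C3H6O4
Empirical-formula mass = 106.08 g/mol; 424 ÷ 106.08 ≈ 4, so the molecular formula is C12H24O16.

C12H24O16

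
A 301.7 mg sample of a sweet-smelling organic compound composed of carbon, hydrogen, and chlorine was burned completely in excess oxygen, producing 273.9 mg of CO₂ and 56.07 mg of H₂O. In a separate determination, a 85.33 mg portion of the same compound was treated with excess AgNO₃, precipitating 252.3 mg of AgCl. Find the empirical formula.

mol C = 0.2739 g CO₂ ÷ 44.009 g/mol = 0.0062237 mol
mol H = 2 × 0.05607 g H₂O ÷ 18.015 g/mol = 0.0062248 mol
From the AgCl data: mol Cl per gram of compound = (0.2523 ÷ 143.318) ÷ 0.08533 = 0.020631 mol/g, so in the 0.3017 g combustion sample mol Cl = 0.0062243 mol
Divide by the smallest (0.0062237 mol): C 1.000, H 1.000, Cl 1.000

CHCl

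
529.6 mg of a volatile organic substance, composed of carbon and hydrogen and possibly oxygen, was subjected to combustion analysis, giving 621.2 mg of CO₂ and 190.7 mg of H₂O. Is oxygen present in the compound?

yes

mol C = 0.6212 g CO₂ ÷ 44.009 g/mol = 0.014115 mol
mol H = 2 × 0.1907 g H₂O ÷ 18.015 g/mol = 0.021171 mol
C and H account for only 0.19088 g of the 0.5296 g sample; the remaining 0.33872 g must be oxygen.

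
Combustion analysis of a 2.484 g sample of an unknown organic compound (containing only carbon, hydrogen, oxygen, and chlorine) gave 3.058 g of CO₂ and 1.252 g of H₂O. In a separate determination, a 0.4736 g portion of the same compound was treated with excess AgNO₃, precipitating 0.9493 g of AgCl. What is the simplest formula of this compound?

mol C = 3.058 g CO₂ ÷ 44.009 g/mol = 0.069486 mol
mol H = 2 × 1.252 g H₂O ÷ 18.015 g/mol = 0.13900 mol
From the AgCl data: mol Cl per gram of compound = (0.9493 ÷ 143.318) ÷ 0.4736 = 0.013986 mol/g, so in the 2.484 g combustion sample mol Cl = 0.034741 mol
mass O = 2.484 − (0.83459 + 0.14011 + 1.2316) = 0.27773 g → mol O = 0.27773 ÷ 15.999 = 0.017359 mol
Divide by the smallest (0.017359 mol): C 4.003, H 8.007, Cl 2.001, O 1.000

C4H8Cl2O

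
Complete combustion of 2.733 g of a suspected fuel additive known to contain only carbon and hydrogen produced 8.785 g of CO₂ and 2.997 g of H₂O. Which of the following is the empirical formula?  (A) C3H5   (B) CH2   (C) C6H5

(A) C3H5

mol C = 8.785 g CO₂ ÷ 44.009 g/mol = 0.19962 mol
mol H = 2 × 2.997 g H₂O ÷ 18.015 g/mol = 0.33272 mol
Divide by the smallest (0.19962 mol): C 1.000, H 1.667
Multiplying each by 3 gives whole numbers: C 3.00, H 5.00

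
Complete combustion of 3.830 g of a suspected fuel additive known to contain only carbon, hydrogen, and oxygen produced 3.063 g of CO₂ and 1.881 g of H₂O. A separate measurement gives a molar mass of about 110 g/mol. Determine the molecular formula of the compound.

C2H6O5

mol C = 3.063 g CO₂ ÷ 44.009 g/mol = 0.069599 mol
mol H = 2 × 1.881 g H₂O ÷ 18.015 g/mol = 0.20883 mol
mass O = 3.830 − (0.83596 + 0.21050) = 2.7835 g → mol O = 2.7835 ÷ 15.999 = 0.17398 mol
Divide by the smallest (0.069599 mol): C 1.000, H 3.000, O 2.500
Multiplying each by 2 gives whole numbers: C 2.00, H 6.00, O 5.00
Empirical formula: C2H6O5
Empirical-formula mass = 110.06 g/mol; 110 ÷ 110.06 ≈ 1, so the molecular formula is C2H6O5.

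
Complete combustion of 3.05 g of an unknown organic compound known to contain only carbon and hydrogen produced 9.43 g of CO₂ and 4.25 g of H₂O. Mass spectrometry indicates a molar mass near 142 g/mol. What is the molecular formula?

mol C = 9.43 g CO₂ ÷ 44.009 g/mol = 0.2143 mol
mol H = 2 × 4.25 g H₂O ÷ 18.015 g/mol = 0.4718 mol
Divide by the smallest (0.2143 mol): C 1.000, H 2.202
Multiplying each by 5 gives whole numbers: C 5.00, H 11.01
Empirical formula: C5H11
Empirical-formula mass = 71.14 g/mol; 142 ÷ 71.14 ≈ 2, so the molecular formula is C10H22.

C10H22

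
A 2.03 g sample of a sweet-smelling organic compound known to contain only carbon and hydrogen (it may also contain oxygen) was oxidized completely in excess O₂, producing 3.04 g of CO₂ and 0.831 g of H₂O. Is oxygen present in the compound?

mol C = 3.04 g CO₂ ÷ 44.009 g/mol = 0.06908 mol
mol H = 2 × 0.831 g H₂O ÷ 18.015 g/mol = 0.09226 mol
C and H account for only 0.9227 g of the 2.03 g sample; the remaining 1.107 g must be oxygen.

yes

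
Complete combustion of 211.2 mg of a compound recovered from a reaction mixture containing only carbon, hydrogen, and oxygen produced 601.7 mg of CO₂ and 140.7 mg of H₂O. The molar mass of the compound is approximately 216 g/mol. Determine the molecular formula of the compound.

C14H16O2

mol C = 0.6017 g CO₂ ÷ 44.009 g/mol = 0.013672 mol
mol H = 2 × 0.1407 g H₂O ÷ 18.015 g/mol = 0.015620 mol
mass O = 0.2112 − (0.16422 + 0.015745) = 0.031238 g → mol O = 0.031238 ÷ 15.999 = 0.0019525 mol
Divide by the smallest (0.0019525 mol): C 7.002, H 8.000, O 1.000
Empirical formula: C7H8O
Empirical-formula mass = 108.14 g/mol; 216 ÷ 108.14 ≈ 2, so the molecular formula is C14H16O2.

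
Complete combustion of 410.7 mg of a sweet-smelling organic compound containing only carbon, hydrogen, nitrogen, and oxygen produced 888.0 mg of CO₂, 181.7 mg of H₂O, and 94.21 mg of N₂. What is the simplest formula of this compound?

C6H6N2O

mol C = 0.8880 g CO₂ ÷ 44.009 g/mol = 0.020178 mol
mol H = 2 × 0.1817 g H₂O ÷ 18.015 g/mol = 0.020172 mol
mol N = 2 × 0.09421 g N₂ ÷ 28.014 g/mol = 0.0067259 mol
mass O = 0.4107 − (0.24235 + 0.020333 + 0.094210) = 0.053802 g → mol O = 0.053802 ÷ 15.999 = 0.0033629 mol
Divide by the smallest (0.0033629 mol): C 6.000, H 5.998, N 2.000, O 1.000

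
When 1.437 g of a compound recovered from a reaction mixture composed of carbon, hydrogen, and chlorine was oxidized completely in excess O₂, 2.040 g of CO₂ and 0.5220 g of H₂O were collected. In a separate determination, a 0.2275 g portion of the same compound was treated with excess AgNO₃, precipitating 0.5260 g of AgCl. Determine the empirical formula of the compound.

C4H5Cl2

mol C = 2.040 g CO₂ ÷ 44.009 g/mol = 0.046354 mol
mol H = 2 × 0.5220 g H₂O ÷ 18.015 g/mol = 0.057952 mol
From the AgCl data: mol Cl per gram of compound = (0.5260 ÷ 143.318) ÷ 0.2275 = 0.016133 mol/g, so in the 1.437 g combustion sample mol Cl = 0.023183 mol
Divide by the smallest (0.023183 mol): C 2.000, H 2.500, Cl 1.000
Multiplying each by 2 gives whole numbers: C 4.00, H 5.00, Cl 2.00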